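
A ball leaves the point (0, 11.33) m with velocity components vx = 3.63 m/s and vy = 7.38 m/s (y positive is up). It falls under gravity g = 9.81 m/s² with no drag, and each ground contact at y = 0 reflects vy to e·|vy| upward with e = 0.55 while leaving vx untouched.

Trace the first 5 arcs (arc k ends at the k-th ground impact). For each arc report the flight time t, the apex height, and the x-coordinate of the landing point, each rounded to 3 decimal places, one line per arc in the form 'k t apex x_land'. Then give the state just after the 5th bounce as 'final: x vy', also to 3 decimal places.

Arc 1: start y=11.330, vy=7.380 → t=2.448, apex=14.106, x_land=8.887, impact vy=-16.636
  bounce: vy ← 0.55·16.636 = 9.150
Arc 2: start y=0.000, vy=9.150 → t=1.865, apex=4.267, x_land=15.658, impact vy=-9.150
  bounce: vy ← 0.55·9.150 = 5.032
Arc 3: start y=0.000, vy=5.032 → t=1.026, apex=1.291, x_land=19.382, impact vy=-5.032
  bounce: vy ← 0.55·5.032 = 2.768
Arc 4: start y=0.000, vy=2.768 → t=0.564, apex=0.390, x_land=21.431, impact vy=-2.768
  bounce: vy ← 0.55·2.768 = 1.522
Arc 5: start y=0.000, vy=1.522 → t=0.310, apex=0.118, x_land=22.557, impact vy=-1.522
  bounce: vy ← 0.55·1.522 = 0.837

1 2.448 14.106 8.887
2 1.865 4.267 15.658
3 1.026 1.291 19.382
4 0.564 0.390 21.431
5 0.310 0.118 22.557
final: 22.557 0.837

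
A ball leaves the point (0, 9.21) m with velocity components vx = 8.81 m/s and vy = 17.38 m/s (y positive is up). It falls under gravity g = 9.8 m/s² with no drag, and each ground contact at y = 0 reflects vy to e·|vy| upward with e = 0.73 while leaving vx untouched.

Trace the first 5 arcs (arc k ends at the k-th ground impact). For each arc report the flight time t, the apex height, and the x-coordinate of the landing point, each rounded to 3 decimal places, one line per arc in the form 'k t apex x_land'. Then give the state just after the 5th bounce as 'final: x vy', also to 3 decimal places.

Arc 1: start y=9.210, vy=17.380 → t=4.015, apex=24.621, x_land=35.373, impact vy=-21.968
  bounce: vy ← 0.73·21.968 = 16.036
Arc 2: start y=0.000, vy=16.036 → t=3.273, apex=13.121, x_land=64.206, impact vy=-16.036
  bounce: vy ← 0.73·16.036 = 11.707
Arc 3: start y=0.000, vy=11.707 → t=2.389, apex=6.992, x_land=85.254, impact vy=-11.707
  bounce: vy ← 0.73·11.707 = 8.546
Arc 4: start y=0.000, vy=8.546 → t=1.744, apex=3.726, x_land=100.619, impact vy=-8.546
  bounce: vy ← 0.73·8.546 = 6.238
Arc 5: start y=0.000, vy=6.238 → t=1.273, apex=1.986, x_land=111.835, impact vy=-6.238
  bounce: vy ← 0.73·6.238 = 4.554

1 4.015 24.621 35.373
2 3.273 13.121 64.206
3 2.389 6.992 85.254
4 1.744 3.726 100.619
5 1.273 1.986 111.835
final: 111.835 4.554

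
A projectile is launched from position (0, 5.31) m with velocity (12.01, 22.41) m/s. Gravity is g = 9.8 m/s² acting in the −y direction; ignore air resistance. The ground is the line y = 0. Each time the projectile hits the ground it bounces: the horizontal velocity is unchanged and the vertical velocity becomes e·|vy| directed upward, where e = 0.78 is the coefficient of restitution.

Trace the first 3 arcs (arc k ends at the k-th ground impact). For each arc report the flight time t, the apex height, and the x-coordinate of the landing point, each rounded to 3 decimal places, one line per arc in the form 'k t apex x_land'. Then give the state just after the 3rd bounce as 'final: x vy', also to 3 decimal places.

Arc 1: start y=5.310, vy=22.410 → t=4.799, apex=30.933, x_land=57.639, impact vy=-24.623
  bounce: vy ← 0.78·24.623 = 19.206
Arc 2: start y=0.000, vy=19.206 → t=3.920, apex=18.820, x_land=104.713, impact vy=-19.206
  bounce: vy ← 0.78·19.206 = 14.981
Arc 3: start y=0.000, vy=14.981 → t=3.057, apex=11.450, x_land=141.431, impact vy=-14.981
  bounce: vy ← 0.78·14.981 = 11.685

1 4.799 30.933 57.639
2 3.920 18.820 104.713
3 3.057 11.450 141.431
final: 141.431 11.685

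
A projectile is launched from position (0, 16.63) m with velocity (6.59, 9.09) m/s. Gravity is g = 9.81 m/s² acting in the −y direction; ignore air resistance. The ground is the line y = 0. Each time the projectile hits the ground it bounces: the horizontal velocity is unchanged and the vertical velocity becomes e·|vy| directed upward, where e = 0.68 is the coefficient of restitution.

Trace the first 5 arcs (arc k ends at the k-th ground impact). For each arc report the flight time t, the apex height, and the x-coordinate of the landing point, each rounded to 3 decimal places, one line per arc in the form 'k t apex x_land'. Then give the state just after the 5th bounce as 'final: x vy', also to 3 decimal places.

1 2.988 20.841 19.690
2 2.803 9.637 38.165
3 1.906 4.456 50.727
4 1.296 2.061 59.270
5 0.881 0.953 65.079
final: 65.079 2.940

Arc 1: start y=16.630, vy=9.090 → t=2.988, apex=20.841, x_land=19.690, impact vy=-20.221
  bounce: vy ← 0.68·20.221 = 13.751
Arc 2: start y=0.000, vy=13.751 → t=2.803, apex=9.637, x_land=38.165, impact vy=-13.751
  bounce: vy ← 0.68·13.751 = 9.350
Arc 3: start y=0.000, vy=9.350 → t=1.906, apex=4.456, x_land=50.727, impact vy=-9.350
  bounce: vy ← 0.68·9.350 = 6.358
Arc 4: start y=0.000, vy=6.358 → t=1.296, apex=2.061, x_land=59.270, impact vy=-6.358
  bounce: vy ← 0.68·6.358 = 4.324
Arc 5: start y=0.000, vy=4.324 → t=0.881, apex=0.953, x_land=65.079, impact vy=-4.324
  bounce: vy ← 0.68·4.324 = 2.940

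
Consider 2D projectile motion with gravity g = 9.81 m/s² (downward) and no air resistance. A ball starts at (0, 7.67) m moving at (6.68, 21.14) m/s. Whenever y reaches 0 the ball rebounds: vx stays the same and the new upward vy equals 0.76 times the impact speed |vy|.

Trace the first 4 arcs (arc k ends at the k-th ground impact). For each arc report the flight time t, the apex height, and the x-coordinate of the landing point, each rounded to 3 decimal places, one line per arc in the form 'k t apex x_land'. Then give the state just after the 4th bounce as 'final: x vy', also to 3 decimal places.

1 4.646 30.448 31.038
2 3.787 17.587 56.336
3 2.878 10.158 75.562
4 2.187 5.867 90.174
final: 90.174 8.154

Arc 1: start y=7.670, vy=21.140 → t=4.646, apex=30.448, x_land=31.038, impact vy=-24.441
  bounce: vy ← 0.76·24.441 = 18.576
Arc 2: start y=0.000, vy=18.576 → t=3.787, apex=17.587, x_land=56.336, impact vy=-18.576
  bounce: vy ← 0.76·18.576 = 14.117
Arc 3: start y=0.000, vy=14.117 → t=2.878, apex=10.158, x_land=75.562, impact vy=-14.117
  bounce: vy ← 0.76·14.117 = 10.729
Arc 4: start y=0.000, vy=10.729 → t=2.187, apex=5.867, x_land=90.174, impact vy=-10.729
  bounce: vy ← 0.76·10.729 = 8.154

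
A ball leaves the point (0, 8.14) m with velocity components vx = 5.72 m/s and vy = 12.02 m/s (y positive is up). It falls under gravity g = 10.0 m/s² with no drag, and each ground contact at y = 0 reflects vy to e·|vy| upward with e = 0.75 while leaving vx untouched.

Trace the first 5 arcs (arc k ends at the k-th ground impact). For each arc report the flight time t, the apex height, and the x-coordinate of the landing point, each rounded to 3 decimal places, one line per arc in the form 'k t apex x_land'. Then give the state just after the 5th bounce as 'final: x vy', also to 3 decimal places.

1 2.955 15.364 16.902
2 2.629 8.642 31.943
3 1.972 4.861 43.223
4 1.479 2.734 51.683
5 1.109 1.538 58.028
final: 58.028 4.160

Arc 1: start y=8.140, vy=12.020 → t=2.955, apex=15.364, x_land=16.902, impact vy=-17.529
  bounce: vy ← 0.75·17.529 = 13.147
Arc 2: start y=0.000, vy=13.147 → t=2.629, apex=8.642, x_land=31.943, impact vy=-13.147
  bounce: vy ← 0.75·13.147 = 9.860
Arc 3: start y=0.000, vy=9.860 → t=1.972, apex=4.861, x_land=43.223, impact vy=-9.860
  bounce: vy ← 0.75·9.860 = 7.395
Arc 4: start y=0.000, vy=7.395 → t=1.479, apex=2.734, x_land=51.683, impact vy=-7.395
  bounce: vy ← 0.75·7.395 = 5.546
Arc 5: start y=0.000, vy=5.546 → t=1.109, apex=1.538, x_land=58.028, impact vy=-5.546
  bounce: vy ← 0.75·5.546 = 4.160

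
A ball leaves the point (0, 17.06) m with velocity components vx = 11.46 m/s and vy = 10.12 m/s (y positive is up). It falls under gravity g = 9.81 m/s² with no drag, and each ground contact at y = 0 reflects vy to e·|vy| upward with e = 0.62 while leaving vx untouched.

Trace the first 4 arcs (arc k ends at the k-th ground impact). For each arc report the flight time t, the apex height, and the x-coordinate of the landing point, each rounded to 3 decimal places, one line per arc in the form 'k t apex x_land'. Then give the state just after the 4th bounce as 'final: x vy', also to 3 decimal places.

Arc 1: start y=17.060, vy=10.120 → t=3.163, apex=22.280, x_land=36.246, impact vy=-20.908
  bounce: vy ← 0.62·20.908 = 12.963
Arc 2: start y=0.000, vy=12.963 → t=2.643, apex=8.564, x_land=66.533, impact vy=-12.963
  bounce: vy ← 0.62·12.963 = 8.037
Arc 3: start y=0.000, vy=8.037 → t=1.639, apex=3.292, x_land=85.310, impact vy=-8.037
  bounce: vy ← 0.62·8.037 = 4.983
Arc 4: start y=0.000, vy=4.983 → t=1.016, apex=1.266, x_land=96.952, impact vy=-4.983
  bounce: vy ← 0.62·4.983 = 3.089

1 3.163 22.280 36.246
2 2.643 8.564 66.533
3 1.639 3.292 85.310
4 1.016 1.266 96.952
final: 96.952 3.089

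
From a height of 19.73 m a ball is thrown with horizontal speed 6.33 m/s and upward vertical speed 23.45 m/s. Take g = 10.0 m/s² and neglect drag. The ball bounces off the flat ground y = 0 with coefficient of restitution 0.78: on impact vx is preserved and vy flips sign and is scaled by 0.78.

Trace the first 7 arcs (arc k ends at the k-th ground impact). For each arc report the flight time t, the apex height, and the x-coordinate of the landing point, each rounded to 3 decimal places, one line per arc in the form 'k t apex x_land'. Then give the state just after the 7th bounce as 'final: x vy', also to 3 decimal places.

Arc 1: start y=19.730, vy=23.450 → t=5.418, apex=47.225, x_land=34.298, impact vy=-30.733
  bounce: vy ← 0.78·30.733 = 23.972
Arc 2: start y=0.000, vy=23.972 → t=4.794, apex=28.732, x_land=64.646, impact vy=-23.972
  bounce: vy ← 0.78·23.972 = 18.698
Arc 3: start y=0.000, vy=18.698 → t=3.740, apex=17.480, x_land=88.317, impact vy=-18.698
  bounce: vy ← 0.78·18.698 = 14.584
Arc 4: start y=0.000, vy=14.584 → t=2.917, apex=10.635, x_land=106.781, impact vy=-14.584
  bounce: vy ← 0.78·14.584 = 11.376
Arc 5: start y=0.000, vy=11.376 → t=2.275, apex=6.470, x_land=121.183, impact vy=-11.376
  bounce: vy ← 0.78·11.376 = 8.873
Arc 6: start y=0.000, vy=8.873 → t=1.775, apex=3.937, x_land=132.416, impact vy=-8.873
  bounce: vy ← 0.78·8.873 = 6.921
Arc 7: start y=0.000, vy=6.921 → t=1.384, apex=2.395, x_land=141.178, impact vy=-6.921
  bounce: vy ← 0.78·6.921 = 5.398

1 5.418 47.225 34.298
2 4.794 28.732 64.646
3 3.740 17.480 88.317
4 2.917 10.635 106.781
5 2.275 6.470 121.183
6 1.775 3.937 132.416
7 1.384 2.395 141.178
final: 141.178 5.398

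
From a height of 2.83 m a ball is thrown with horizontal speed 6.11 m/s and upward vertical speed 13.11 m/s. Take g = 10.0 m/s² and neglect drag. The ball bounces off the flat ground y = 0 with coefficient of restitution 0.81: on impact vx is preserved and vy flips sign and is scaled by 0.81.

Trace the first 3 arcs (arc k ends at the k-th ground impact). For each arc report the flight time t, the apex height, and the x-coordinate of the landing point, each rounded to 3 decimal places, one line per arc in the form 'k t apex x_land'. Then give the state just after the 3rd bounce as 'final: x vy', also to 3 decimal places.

Arc 1: start y=2.830, vy=13.110 → t=2.823, apex=11.424, x_land=17.246, impact vy=-15.115
  bounce: vy ← 0.81·15.115 = 12.243
Arc 2: start y=0.000, vy=12.243 → t=2.449, apex=7.495, x_land=32.207, impact vy=-12.243
  bounce: vy ← 0.81·12.243 = 9.917
Arc 3: start y=0.000, vy=9.917 → t=1.983, apex=4.917, x_land=44.326, impact vy=-9.917
  bounce: vy ← 0.81·9.917 = 8.033

1 2.823 11.424 17.246
2 2.449 7.495 32.207
3 1.983 4.917 44.326
final: 44.326 8.033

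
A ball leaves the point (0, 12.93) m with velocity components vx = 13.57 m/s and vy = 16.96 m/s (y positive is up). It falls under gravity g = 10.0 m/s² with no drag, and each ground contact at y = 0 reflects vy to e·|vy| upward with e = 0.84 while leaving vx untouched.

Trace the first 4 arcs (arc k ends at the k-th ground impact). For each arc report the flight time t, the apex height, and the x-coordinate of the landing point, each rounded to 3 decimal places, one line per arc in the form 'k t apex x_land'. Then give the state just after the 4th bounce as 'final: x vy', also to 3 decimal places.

Arc 1: start y=12.930, vy=16.960 → t=4.033, apex=27.312, x_land=54.730, impact vy=-23.372
  bounce: vy ← 0.84·23.372 = 19.632
Arc 2: start y=0.000, vy=19.632 → t=3.926, apex=19.271, x_land=108.012, impact vy=-19.632
  bounce: vy ← 0.84·19.632 = 16.491
Arc 3: start y=0.000, vy=16.491 → t=3.298, apex=13.598, x_land=152.769, impact vy=-16.491
  bounce: vy ← 0.84·16.491 = 13.853
Arc 4: start y=0.000, vy=13.853 → t=2.771, apex=9.595, x_land=190.365, impact vy=-13.853
  bounce: vy ← 0.84·13.853 = 11.636

1 4.033 27.312 54.730
2 3.926 19.271 108.012
3 3.298 13.598 152.769
4 2.771 9.595 190.365
final: 190.365 11.636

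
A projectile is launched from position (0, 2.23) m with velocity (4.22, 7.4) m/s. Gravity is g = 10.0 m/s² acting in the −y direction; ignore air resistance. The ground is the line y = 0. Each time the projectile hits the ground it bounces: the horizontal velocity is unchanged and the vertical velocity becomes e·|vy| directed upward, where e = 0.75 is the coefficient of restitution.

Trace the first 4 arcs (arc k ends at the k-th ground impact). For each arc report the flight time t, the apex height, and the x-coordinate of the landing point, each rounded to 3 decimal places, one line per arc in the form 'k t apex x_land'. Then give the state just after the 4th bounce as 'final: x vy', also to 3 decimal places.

Arc 1: start y=2.230, vy=7.400 → t=1.737, apex=4.968, x_land=7.329, impact vy=-9.968
  bounce: vy ← 0.75·9.968 = 7.476
Arc 2: start y=0.000, vy=7.476 → t=1.495, apex=2.795, x_land=13.639, impact vy=-7.476
  bounce: vy ← 0.75·7.476 = 5.607
Arc 3: start y=0.000, vy=5.607 → t=1.121, apex=1.572, x_land=18.371, impact vy=-5.607
  bounce: vy ← 0.75·5.607 = 4.205
Arc 4: start y=0.000, vy=4.205 → t=0.841, apex=0.884, x_land=21.920, impact vy=-4.205
  bounce: vy ← 0.75·4.205 = 3.154

1 1.737 4.968 7.329
2 1.495 2.795 13.639
3 1.121 1.572 18.371
4 0.841 0.884 21.920
final: 21.920 3.154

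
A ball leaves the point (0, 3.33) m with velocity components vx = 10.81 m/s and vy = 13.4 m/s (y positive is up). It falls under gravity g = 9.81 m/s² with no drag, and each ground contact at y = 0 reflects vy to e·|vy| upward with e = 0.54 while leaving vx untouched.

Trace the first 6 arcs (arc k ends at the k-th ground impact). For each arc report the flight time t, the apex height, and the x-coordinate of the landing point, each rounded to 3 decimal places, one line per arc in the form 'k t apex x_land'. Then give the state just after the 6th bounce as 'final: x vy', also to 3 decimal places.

1 2.961 12.482 32.010
2 1.723 3.640 50.634
3 0.930 1.061 60.691
4 0.502 0.309 66.122
5 0.271 0.090 69.054
6 0.146 0.026 70.638
final: 70.638 0.388

Arc 1: start y=3.330, vy=13.400 → t=2.961, apex=12.482, x_land=32.010, impact vy=-15.649
  bounce: vy ← 0.54·15.649 = 8.451
Arc 2: start y=0.000, vy=8.451 → t=1.723, apex=3.640, x_land=50.634, impact vy=-8.451
  bounce: vy ← 0.54·8.451 = 4.563
Arc 3: start y=0.000, vy=4.563 → t=0.930, apex=1.061, x_land=60.691, impact vy=-4.563
  bounce: vy ← 0.54·4.563 = 2.464
Arc 4: start y=0.000, vy=2.464 → t=0.502, apex=0.309, x_land=66.122, impact vy=-2.464
  bounce: vy ← 0.54·2.464 = 1.331
Arc 5: start y=0.000, vy=1.331 → t=0.271, apex=0.090, x_land=69.054, impact vy=-1.331
  bounce: vy ← 0.54·1.331 = 0.719
Arc 6: start y=0.000, vy=0.719 → t=0.146, apex=0.026, x_land=70.638, impact vy=-0.719
  bounce: vy ← 0.54·0.719 = 0.388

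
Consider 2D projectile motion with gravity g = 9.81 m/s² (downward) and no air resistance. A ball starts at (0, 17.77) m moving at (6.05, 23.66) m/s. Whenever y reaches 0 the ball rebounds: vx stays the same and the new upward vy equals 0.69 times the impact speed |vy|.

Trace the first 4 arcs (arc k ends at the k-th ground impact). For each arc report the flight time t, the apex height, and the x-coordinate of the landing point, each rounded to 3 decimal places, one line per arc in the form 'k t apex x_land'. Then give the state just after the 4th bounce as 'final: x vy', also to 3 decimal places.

Arc 1: start y=17.770, vy=23.660 → t=5.484, apex=46.302, x_land=33.180, impact vy=-30.140
  bounce: vy ← 0.69·30.140 = 20.797
Arc 2: start y=0.000, vy=20.797 → t=4.240, apex=22.044, x_land=58.831, impact vy=-20.797
  bounce: vy ← 0.69·20.797 = 14.350
Arc 3: start y=0.000, vy=14.350 → t=2.926, apex=10.495, x_land=76.531, impact vy=-14.350
  bounce: vy ← 0.69·14.350 = 9.901
Arc 4: start y=0.000, vy=9.901 → t=2.019, apex=4.997, x_land=88.744, impact vy=-9.901
  bounce: vy ← 0.69·9.901 = 6.832

1 5.484 46.302 33.180
2 4.240 22.044 58.831
3 2.926 10.495 76.531
4 2.019 4.997 88.744
final: 88.744 6.832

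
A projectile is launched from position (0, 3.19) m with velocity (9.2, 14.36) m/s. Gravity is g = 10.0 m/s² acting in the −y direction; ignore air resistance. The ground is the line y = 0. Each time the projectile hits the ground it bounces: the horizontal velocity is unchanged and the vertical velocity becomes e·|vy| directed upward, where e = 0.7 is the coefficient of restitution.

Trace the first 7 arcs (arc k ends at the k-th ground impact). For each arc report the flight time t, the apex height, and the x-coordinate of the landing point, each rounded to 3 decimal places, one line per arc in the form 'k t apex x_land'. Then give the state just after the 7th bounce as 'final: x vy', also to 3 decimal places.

Arc 1: start y=3.190, vy=14.360 → t=3.079, apex=13.500, x_land=28.329, impact vy=-16.432
  bounce: vy ← 0.7·16.432 = 11.502
Arc 2: start y=0.000, vy=11.502 → t=2.300, apex=6.615, x_land=49.493, impact vy=-11.502
  bounce: vy ← 0.7·11.502 = 8.052
Arc 3: start y=0.000, vy=8.052 → t=1.610, apex=3.241, x_land=64.308, impact vy=-8.052
  bounce: vy ← 0.7·8.052 = 5.636
Arc 4: start y=0.000, vy=5.636 → t=1.127, apex=1.588, x_land=74.679, impact vy=-5.636
  bounce: vy ← 0.7·5.636 = 3.945
Arc 5: start y=0.000, vy=3.945 → t=0.789, apex=0.778, x_land=81.938, impact vy=-3.945
  bounce: vy ← 0.7·3.945 = 2.762
Arc 6: start y=0.000, vy=2.762 → t=0.552, apex=0.381, x_land=87.020, impact vy=-2.762
  bounce: vy ← 0.7·2.762 = 1.933
Arc 7: start y=0.000, vy=1.933 → t=0.387, apex=0.187, x_land=90.577, impact vy=-1.933
  bounce: vy ← 0.7·1.933 = 1.353

1 3.079 13.500 28.329
2 2.300 6.615 49.493
3 1.610 3.241 64.308
4 1.127 1.588 74.679
5 0.789 0.778 81.938
6 0.552 0.381 87.020
7 0.387 0.187 90.577
final: 90.577 1.353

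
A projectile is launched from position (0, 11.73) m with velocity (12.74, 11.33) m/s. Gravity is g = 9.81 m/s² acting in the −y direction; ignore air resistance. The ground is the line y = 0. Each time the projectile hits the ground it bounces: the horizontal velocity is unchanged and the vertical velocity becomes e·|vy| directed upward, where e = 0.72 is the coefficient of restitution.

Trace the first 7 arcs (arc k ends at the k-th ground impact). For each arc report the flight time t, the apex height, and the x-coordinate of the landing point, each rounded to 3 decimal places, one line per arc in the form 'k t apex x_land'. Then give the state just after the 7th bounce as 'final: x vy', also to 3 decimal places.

1 3.085 18.273 39.304
2 2.779 9.473 74.713
3 2.001 4.911 100.207
4 1.441 2.546 118.563
5 1.037 1.320 131.780
6 0.747 0.684 141.295
7 0.538 0.355 148.147
final: 148.147 1.899

Arc 1: start y=11.730, vy=11.330 → t=3.085, apex=18.273, x_land=39.304, impact vy=-18.934
  bounce: vy ← 0.72·18.934 = 13.633
Arc 2: start y=0.000, vy=13.633 → t=2.779, apex=9.473, x_land=74.713, impact vy=-13.633
  bounce: vy ← 0.72·13.633 = 9.816
Arc 3: start y=0.000, vy=9.816 → t=2.001, apex=4.911, x_land=100.207, impact vy=-9.816
  bounce: vy ← 0.72·9.816 = 7.067
Arc 4: start y=0.000, vy=7.067 → t=1.441, apex=2.546, x_land=118.563, impact vy=-7.067
  bounce: vy ← 0.72·7.067 = 5.088
Arc 5: start y=0.000, vy=5.088 → t=1.037, apex=1.320, x_land=131.780, impact vy=-5.088
  bounce: vy ← 0.72·5.088 = 3.664
Arc 6: start y=0.000, vy=3.664 → t=0.747, apex=0.684, x_land=141.295, impact vy=-3.664
  bounce: vy ← 0.72·3.664 = 2.638
Arc 7: start y=0.000, vy=2.638 → t=0.538, apex=0.355, x_land=148.147, impact vy=-2.638
  bounce: vy ← 0.72·2.638 = 1.899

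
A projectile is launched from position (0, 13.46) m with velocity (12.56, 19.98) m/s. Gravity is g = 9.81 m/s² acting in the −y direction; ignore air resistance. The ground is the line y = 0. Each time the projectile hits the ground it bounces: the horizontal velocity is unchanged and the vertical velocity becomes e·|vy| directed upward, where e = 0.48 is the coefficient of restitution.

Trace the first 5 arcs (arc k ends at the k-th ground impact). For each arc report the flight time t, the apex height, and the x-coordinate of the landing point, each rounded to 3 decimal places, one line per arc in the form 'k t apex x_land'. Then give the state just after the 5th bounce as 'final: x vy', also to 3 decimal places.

Arc 1: start y=13.460, vy=19.980 → t=4.662, apex=33.807, x_land=58.555, impact vy=-25.754
  bounce: vy ← 0.48·25.754 = 12.362
Arc 2: start y=0.000, vy=12.362 → t=2.520, apex=7.789, x_land=90.210, impact vy=-12.362
  bounce: vy ← 0.48·12.362 = 5.934
Arc 3: start y=0.000, vy=5.934 → t=1.210, apex=1.795, x_land=105.404, impact vy=-5.934
  bounce: vy ← 0.48·5.934 = 2.848
Arc 4: start y=0.000, vy=2.848 → t=0.581, apex=0.413, x_land=112.698, impact vy=-2.848
  bounce: vy ← 0.48·2.848 = 1.367
Arc 5: start y=0.000, vy=1.367 → t=0.279, apex=0.095, x_land=116.198, impact vy=-1.367
  bounce: vy ← 0.48·1.367 = 0.656

1 4.662 33.807 58.555
2 2.520 7.789 90.210
3 1.210 1.795 105.404
4 0.581 0.413 112.698
5 0.279 0.095 116.198
final: 116.198 0.656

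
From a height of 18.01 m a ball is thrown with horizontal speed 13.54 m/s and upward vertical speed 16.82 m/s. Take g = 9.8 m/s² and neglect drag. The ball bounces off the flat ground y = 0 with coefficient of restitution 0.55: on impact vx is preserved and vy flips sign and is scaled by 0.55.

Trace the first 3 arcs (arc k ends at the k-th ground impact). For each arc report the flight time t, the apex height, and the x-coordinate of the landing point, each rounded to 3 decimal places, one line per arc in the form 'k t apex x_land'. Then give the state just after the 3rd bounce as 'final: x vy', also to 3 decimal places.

1 4.290 32.444 58.080
2 2.831 9.814 96.405
3 1.557 2.969 117.484
final: 117.484 4.196

Arc 1: start y=18.010, vy=16.820 → t=4.290, apex=32.444, x_land=58.080, impact vy=-25.217
  bounce: vy ← 0.55·25.217 = 13.869
Arc 2: start y=0.000, vy=13.869 → t=2.831, apex=9.814, x_land=96.405, impact vy=-13.869
  bounce: vy ← 0.55·13.869 = 7.628
Arc 3: start y=0.000, vy=7.628 → t=1.557, apex=2.969, x_land=117.484, impact vy=-7.628
  bounce: vy ← 0.55·7.628 = 4.196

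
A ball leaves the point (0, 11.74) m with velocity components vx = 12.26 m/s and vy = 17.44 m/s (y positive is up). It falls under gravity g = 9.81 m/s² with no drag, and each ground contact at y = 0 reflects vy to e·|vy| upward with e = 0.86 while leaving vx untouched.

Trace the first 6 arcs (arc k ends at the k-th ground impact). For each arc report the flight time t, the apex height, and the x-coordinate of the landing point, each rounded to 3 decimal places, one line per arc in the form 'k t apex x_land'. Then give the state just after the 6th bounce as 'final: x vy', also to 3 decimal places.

1 4.134 27.242 50.689
2 4.054 20.148 100.384
3 3.486 14.902 143.123
4 2.998 11.021 179.878
5 2.578 8.151 211.487
6 2.217 6.029 238.671
final: 238.671 9.353

Arc 1: start y=11.740, vy=17.440 → t=4.134, apex=27.242, x_land=50.689, impact vy=-23.119
  bounce: vy ← 0.86·23.119 = 19.882
Arc 2: start y=0.000, vy=19.882 → t=4.054, apex=20.148, x_land=100.384, impact vy=-19.882
  bounce: vy ← 0.86·19.882 = 17.099
Arc 3: start y=0.000, vy=17.099 → t=3.486, apex=14.902, x_land=143.123, impact vy=-17.099
  bounce: vy ← 0.86·17.099 = 14.705
Arc 4: start y=0.000, vy=14.705 → t=2.998, apex=11.021, x_land=179.878, impact vy=-14.705
  bounce: vy ← 0.86·14.705 = 12.646
Arc 5: start y=0.000, vy=12.646 → t=2.578, apex=8.151, x_land=211.487, impact vy=-12.646
  bounce: vy ← 0.86·12.646 = 10.876
Arc 6: start y=0.000, vy=10.876 → t=2.217, apex=6.029, x_land=238.671, impact vy=-10.876
  bounce: vy ← 0.86·10.876 = 9.353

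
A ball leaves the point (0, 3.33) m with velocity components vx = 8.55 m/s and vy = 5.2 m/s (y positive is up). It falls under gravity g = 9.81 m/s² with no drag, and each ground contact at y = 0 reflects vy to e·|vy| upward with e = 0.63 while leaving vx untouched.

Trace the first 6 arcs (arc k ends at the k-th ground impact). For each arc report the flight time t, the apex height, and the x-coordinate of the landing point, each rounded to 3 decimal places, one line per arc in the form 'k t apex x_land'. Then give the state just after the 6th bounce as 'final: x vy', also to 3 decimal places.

Arc 1: start y=3.330, vy=5.200 → t=1.510, apex=4.708, x_land=12.909, impact vy=-9.611
  bounce: vy ← 0.63·9.611 = 6.055
Arc 2: start y=0.000, vy=6.055 → t=1.234, apex=1.869, x_land=23.463, impact vy=-6.055
  bounce: vy ← 0.63·6.055 = 3.815
Arc 3: start y=0.000, vy=3.815 → t=0.778, apex=0.742, x_land=30.113, impact vy=-3.815
  bounce: vy ← 0.63·3.815 = 2.403
Arc 4: start y=0.000, vy=2.403 → t=0.490, apex=0.294, x_land=34.302, impact vy=-2.403
  bounce: vy ← 0.63·2.403 = 1.514
Arc 5: start y=0.000, vy=1.514 → t=0.309, apex=0.117, x_land=36.941, impact vy=-1.514
  bounce: vy ← 0.63·1.514 = 0.954
Arc 6: start y=0.000, vy=0.954 → t=0.194, apex=0.046, x_land=38.604, impact vy=-0.954
  bounce: vy ← 0.63·0.954 = 0.601

1 1.510 4.708 12.909
2 1.234 1.869 23.463
3 0.778 0.742 30.113
4 0.490 0.294 34.302
5 0.309 0.117 36.941
6 0.194 0.046 38.604
final: 38.604 0.601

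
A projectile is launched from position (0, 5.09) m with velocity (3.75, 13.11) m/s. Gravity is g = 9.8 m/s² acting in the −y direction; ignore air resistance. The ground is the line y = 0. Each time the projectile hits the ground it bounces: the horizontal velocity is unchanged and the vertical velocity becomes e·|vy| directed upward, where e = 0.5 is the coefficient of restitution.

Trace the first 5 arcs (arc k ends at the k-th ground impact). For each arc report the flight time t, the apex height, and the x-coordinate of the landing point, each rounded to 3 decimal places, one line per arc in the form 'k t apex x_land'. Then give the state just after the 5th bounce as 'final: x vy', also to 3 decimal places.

Arc 1: start y=5.090, vy=13.110 → t=3.020, apex=13.859, x_land=11.323, impact vy=-16.481
  bounce: vy ← 0.5·16.481 = 8.241
Arc 2: start y=0.000, vy=8.241 → t=1.682, apex=3.465, x_land=17.630, impact vy=-8.241
  bounce: vy ← 0.5·8.241 = 4.120
Arc 3: start y=0.000, vy=4.120 → t=0.841, apex=0.866, x_land=20.783, impact vy=-4.120
  bounce: vy ← 0.5·4.120 = 2.060
Arc 4: start y=0.000, vy=2.060 → t=0.420, apex=0.217, x_land=22.360, impact vy=-2.060
  bounce: vy ← 0.5·2.060 = 1.030
Arc 5: start y=0.000, vy=1.030 → t=0.210, apex=0.054, x_land=23.148, impact vy=-1.030
  bounce: vy ← 0.5·1.030 = 0.515

1 3.020 13.859 11.323
2 1.682 3.465 17.630
3 0.841 0.866 20.783
4 0.420 0.217 22.360
5 0.210 0.054 23.148
final: 23.148 0.515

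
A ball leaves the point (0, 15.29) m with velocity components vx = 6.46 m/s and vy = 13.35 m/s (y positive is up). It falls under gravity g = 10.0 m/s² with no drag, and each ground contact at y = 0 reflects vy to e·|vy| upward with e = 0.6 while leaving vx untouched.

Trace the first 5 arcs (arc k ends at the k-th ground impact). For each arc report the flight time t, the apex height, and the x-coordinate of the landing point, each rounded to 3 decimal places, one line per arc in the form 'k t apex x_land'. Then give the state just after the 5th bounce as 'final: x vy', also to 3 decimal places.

Arc 1: start y=15.290, vy=13.350 → t=3.535, apex=24.201, x_land=22.836, impact vy=-22.001
  bounce: vy ← 0.6·22.001 = 13.200
Arc 2: start y=0.000, vy=13.200 → t=2.640, apex=8.712, x_land=39.891, impact vy=-13.200
  bounce: vy ← 0.6·13.200 = 7.920
Arc 3: start y=0.000, vy=7.920 → t=1.584, apex=3.136, x_land=50.124, impact vy=-7.920
  bounce: vy ← 0.6·7.920 = 4.752
Arc 4: start y=0.000, vy=4.752 → t=0.950, apex=1.129, x_land=56.264, impact vy=-4.752
  bounce: vy ← 0.6·4.752 = 2.851
Arc 5: start y=0.000, vy=2.851 → t=0.570, apex=0.406, x_land=59.948, impact vy=-2.851
  bounce: vy ← 0.6·2.851 = 1.711

1 3.535 24.201 22.836
2 2.640 8.712 39.891
3 1.584 3.136 50.124
4 0.950 1.129 56.264
5 0.570 0.406 59.948
final: 59.948 1.711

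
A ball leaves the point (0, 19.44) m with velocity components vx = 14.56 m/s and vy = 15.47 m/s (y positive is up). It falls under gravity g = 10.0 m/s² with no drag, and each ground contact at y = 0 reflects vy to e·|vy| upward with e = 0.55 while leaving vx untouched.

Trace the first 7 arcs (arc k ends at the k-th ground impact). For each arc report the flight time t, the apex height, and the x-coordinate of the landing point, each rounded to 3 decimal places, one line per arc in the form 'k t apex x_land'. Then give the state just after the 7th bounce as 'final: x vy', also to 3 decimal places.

1 4.053 31.406 59.015
2 2.757 9.500 99.155
3 1.516 2.874 121.232
4 0.834 0.869 133.374
5 0.459 0.263 140.052
6 0.252 0.080 143.725
7 0.139 0.024 145.746
final: 145.746 0.382

Arc 1: start y=19.440, vy=15.470 → t=4.053, apex=31.406, x_land=59.015, impact vy=-25.062
  bounce: vy ← 0.55·25.062 = 13.784
Arc 2: start y=0.000, vy=13.784 → t=2.757, apex=9.500, x_land=99.155, impact vy=-13.784
  bounce: vy ← 0.55·13.784 = 7.581
Arc 3: start y=0.000, vy=7.581 → t=1.516, apex=2.874, x_land=121.232, impact vy=-7.581
  bounce: vy ← 0.55·7.581 = 4.170
Arc 4: start y=0.000, vy=4.170 → t=0.834, apex=0.869, x_land=133.374, impact vy=-4.170
  bounce: vy ← 0.55·4.170 = 2.293
Arc 5: start y=0.000, vy=2.293 → t=0.459, apex=0.263, x_land=140.052, impact vy=-2.293
  bounce: vy ← 0.55·2.293 = 1.261
Arc 6: start y=0.000, vy=1.261 → t=0.252, apex=0.080, x_land=143.725, impact vy=-1.261
  bounce: vy ← 0.55·1.261 = 0.694
Arc 7: start y=0.000, vy=0.694 → t=0.139, apex=0.024, x_land=145.746, impact vy=-0.694
  bounce: vy ← 0.55·0.694 = 0.382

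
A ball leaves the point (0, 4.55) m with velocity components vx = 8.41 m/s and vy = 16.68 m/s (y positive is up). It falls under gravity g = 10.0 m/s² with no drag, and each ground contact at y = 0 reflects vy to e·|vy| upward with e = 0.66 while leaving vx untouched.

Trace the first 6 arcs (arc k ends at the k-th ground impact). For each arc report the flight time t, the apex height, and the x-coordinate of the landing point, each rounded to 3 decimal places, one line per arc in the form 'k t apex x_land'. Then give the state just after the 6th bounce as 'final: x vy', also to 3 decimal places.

Arc 1: start y=4.550, vy=16.680 → t=3.590, apex=18.461, x_land=30.188, impact vy=-19.215
  bounce: vy ← 0.66·19.215 = 12.682
Arc 2: start y=0.000, vy=12.682 → t=2.536, apex=8.042, x_land=51.519, impact vy=-12.682
  bounce: vy ← 0.66·12.682 = 8.370
Arc 3: start y=0.000, vy=8.370 → t=1.674, apex=3.503, x_land=65.598, impact vy=-8.370
  bounce: vy ← 0.66·8.370 = 5.524
Arc 4: start y=0.000, vy=5.524 → t=1.105, apex=1.526, x_land=74.889, impact vy=-5.524
  bounce: vy ← 0.66·5.524 = 3.646
Arc 5: start y=0.000, vy=3.646 → t=0.729, apex=0.665, x_land=81.022, impact vy=-3.646
  bounce: vy ← 0.66·3.646 = 2.406
Arc 6: start y=0.000, vy=2.406 → t=0.481, apex=0.290, x_land=85.069, impact vy=-2.406
  bounce: vy ← 0.66·2.406 = 1.588

1 3.590 18.461 30.188
2 2.536 8.042 51.519
3 1.674 3.503 65.598
4 1.105 1.526 74.889
5 0.729 0.665 81.022
6 0.481 0.290 85.069
final: 85.069 1.588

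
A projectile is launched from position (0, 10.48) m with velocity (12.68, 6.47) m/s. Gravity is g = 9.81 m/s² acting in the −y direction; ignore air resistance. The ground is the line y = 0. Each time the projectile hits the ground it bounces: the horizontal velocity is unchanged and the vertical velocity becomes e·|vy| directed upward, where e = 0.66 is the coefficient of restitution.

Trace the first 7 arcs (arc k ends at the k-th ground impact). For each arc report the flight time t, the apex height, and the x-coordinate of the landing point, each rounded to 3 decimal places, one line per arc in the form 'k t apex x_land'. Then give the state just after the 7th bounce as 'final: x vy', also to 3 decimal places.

1 2.263 12.614 28.697
2 2.117 5.494 55.537
3 1.397 2.393 73.252
4 0.922 1.043 84.944
5 0.609 0.454 92.661
6 0.402 0.198 97.753
7 0.265 0.086 101.115
final: 101.115 0.858

Arc 1: start y=10.480, vy=6.470 → t=2.263, apex=12.614, x_land=28.697, impact vy=-15.731
  bounce: vy ← 0.66·15.731 = 10.383
Arc 2: start y=0.000, vy=10.383 → t=2.117, apex=5.494, x_land=55.537, impact vy=-10.383
  bounce: vy ← 0.66·10.383 = 6.853
Arc 3: start y=0.000, vy=6.853 → t=1.397, apex=2.393, x_land=73.252, impact vy=-6.853
  bounce: vy ← 0.66·6.853 = 4.523
Arc 4: start y=0.000, vy=4.523 → t=0.922, apex=1.043, x_land=84.944, impact vy=-4.523
  bounce: vy ← 0.66·4.523 = 2.985
Arc 5: start y=0.000, vy=2.985 → t=0.609, apex=0.454, x_land=92.661, impact vy=-2.985
  bounce: vy ← 0.66·2.985 = 1.970
Arc 6: start y=0.000, vy=1.970 → t=0.402, apex=0.198, x_land=97.753, impact vy=-1.970
  bounce: vy ← 0.66·1.970 = 1.300
Arc 7: start y=0.000, vy=1.300 → t=0.265, apex=0.086, x_land=101.115, impact vy=-1.300
  bounce: vy ← 0.66·1.300 = 0.858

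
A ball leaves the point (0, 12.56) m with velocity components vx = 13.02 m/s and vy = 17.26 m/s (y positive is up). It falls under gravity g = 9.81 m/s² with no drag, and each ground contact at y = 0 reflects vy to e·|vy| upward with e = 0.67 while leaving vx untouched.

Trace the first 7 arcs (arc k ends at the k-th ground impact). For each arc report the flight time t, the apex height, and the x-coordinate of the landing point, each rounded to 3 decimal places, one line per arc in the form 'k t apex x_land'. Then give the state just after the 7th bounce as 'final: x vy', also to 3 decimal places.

1 4.138 27.744 53.873
2 3.187 12.454 95.367
3 2.135 5.591 123.167
4 1.431 2.510 141.794
5 0.959 1.127 154.273
6 0.642 0.506 162.635
7 0.430 0.227 168.237
final: 168.237 1.414

Arc 1: start y=12.560, vy=17.260 → t=4.138, apex=27.744, x_land=53.873, impact vy=-23.331
  bounce: vy ← 0.67·23.331 = 15.632
Arc 2: start y=0.000, vy=15.632 → t=3.187, apex=12.454, x_land=95.367, impact vy=-15.632
  bounce: vy ← 0.67·15.632 = 10.473
Arc 3: start y=0.000, vy=10.473 → t=2.135, apex=5.591, x_land=123.167, impact vy=-10.473
  bounce: vy ← 0.67·10.473 = 7.017
Arc 4: start y=0.000, vy=7.017 → t=1.431, apex=2.510, x_land=141.794, impact vy=-7.017
  bounce: vy ← 0.67·7.017 = 4.701
Arc 5: start y=0.000, vy=4.701 → t=0.959, apex=1.127, x_land=154.273, impact vy=-4.701
  bounce: vy ← 0.67·4.701 = 3.150
Arc 6: start y=0.000, vy=3.150 → t=0.642, apex=0.506, x_land=162.635, impact vy=-3.150
  bounce: vy ← 0.67·3.150 = 2.110
Arc 7: start y=0.000, vy=2.110 → t=0.430, apex=0.227, x_land=168.237, impact vy=-2.110
  bounce: vy ← 0.67·2.110 = 1.414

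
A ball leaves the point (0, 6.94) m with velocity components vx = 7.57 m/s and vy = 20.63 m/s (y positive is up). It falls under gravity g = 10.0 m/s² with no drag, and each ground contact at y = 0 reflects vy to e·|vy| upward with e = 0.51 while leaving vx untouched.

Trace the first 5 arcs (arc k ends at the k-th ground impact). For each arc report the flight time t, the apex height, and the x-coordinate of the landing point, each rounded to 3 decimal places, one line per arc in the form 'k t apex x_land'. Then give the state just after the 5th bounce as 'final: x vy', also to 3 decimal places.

Arc 1: start y=6.940, vy=20.630 → t=4.439, apex=28.220, x_land=33.601, impact vy=-23.757
  bounce: vy ← 0.51·23.757 = 12.116
Arc 2: start y=0.000, vy=12.116 → t=2.423, apex=7.340, x_land=51.945, impact vy=-12.116
  bounce: vy ← 0.51·12.116 = 6.179
Arc 3: start y=0.000, vy=6.179 → t=1.236, apex=1.909, x_land=61.300, impact vy=-6.179
  bounce: vy ← 0.51·6.179 = 3.151
Arc 4: start y=0.000, vy=3.151 → t=0.630, apex=0.497, x_land=66.071, impact vy=-3.151
  bounce: vy ← 0.51·3.151 = 1.607
Arc 5: start y=0.000, vy=1.607 → t=0.321, apex=0.129, x_land=68.505, impact vy=-1.607
  bounce: vy ← 0.51·1.607 = 0.820

1 4.439 28.220 33.601
2 2.423 7.340 51.945
3 1.236 1.909 61.300
4 0.630 0.497 66.071
5 0.321 0.129 68.505
final: 68.505 0.820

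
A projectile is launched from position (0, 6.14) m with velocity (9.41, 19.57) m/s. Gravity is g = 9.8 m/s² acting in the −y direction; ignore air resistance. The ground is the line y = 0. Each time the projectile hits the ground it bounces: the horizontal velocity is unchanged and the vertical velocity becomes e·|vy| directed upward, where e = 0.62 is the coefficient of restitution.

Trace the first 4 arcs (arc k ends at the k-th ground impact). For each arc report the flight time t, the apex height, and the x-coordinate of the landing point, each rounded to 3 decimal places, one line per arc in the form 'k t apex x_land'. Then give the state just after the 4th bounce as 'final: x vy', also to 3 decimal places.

1 4.286 25.680 40.333
2 2.839 9.871 67.046
3 1.760 3.795 83.607
4 1.091 1.459 93.875
final: 93.875 3.315

Arc 1: start y=6.140, vy=19.570 → t=4.286, apex=25.680, x_land=40.333, impact vy=-22.435
  bounce: vy ← 0.62·22.435 = 13.910
Arc 2: start y=0.000, vy=13.910 → t=2.839, apex=9.871, x_land=67.046, impact vy=-13.910
  bounce: vy ← 0.62·13.910 = 8.624
Arc 3: start y=0.000, vy=8.624 → t=1.760, apex=3.795, x_land=83.607, impact vy=-8.624
  bounce: vy ← 0.62·8.624 = 5.347
Arc 4: start y=0.000, vy=5.347 → t=1.091, apex=1.459, x_land=93.875, impact vy=-5.347
  bounce: vy ← 0.62·5.347 = 3.315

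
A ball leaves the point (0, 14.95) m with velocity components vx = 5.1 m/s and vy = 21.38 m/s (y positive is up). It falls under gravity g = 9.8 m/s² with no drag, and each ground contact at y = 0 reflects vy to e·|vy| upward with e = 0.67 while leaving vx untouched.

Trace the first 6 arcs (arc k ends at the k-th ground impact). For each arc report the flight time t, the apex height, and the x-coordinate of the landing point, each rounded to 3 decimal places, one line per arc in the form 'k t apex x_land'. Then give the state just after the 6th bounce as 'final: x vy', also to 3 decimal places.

Arc 1: start y=14.950, vy=21.380 → t=4.976, apex=38.272, x_land=25.379, impact vy=-27.388
  bounce: vy ← 0.67·27.388 = 18.350
Arc 2: start y=0.000, vy=18.350 → t=3.745, apex=17.180, x_land=44.479, impact vy=-18.350
  bounce: vy ← 0.67·18.350 = 12.295
Arc 3: start y=0.000, vy=12.295 → t=2.509, apex=7.712, x_land=57.275, impact vy=-12.295
  bounce: vy ← 0.67·12.295 = 8.237
Arc 4: start y=0.000, vy=8.237 → t=1.681, apex=3.462, x_land=65.849, impact vy=-8.237
  bounce: vy ← 0.67·8.237 = 5.519
Arc 5: start y=0.000, vy=5.519 → t=1.126, apex=1.554, x_land=71.593, impact vy=-5.519
  bounce: vy ← 0.67·5.519 = 3.698
Arc 6: start y=0.000, vy=3.698 → t=0.755, apex=0.698, x_land=75.442, impact vy=-3.698
  bounce: vy ← 0.67·3.698 = 2.478

1 4.976 38.272 25.379
2 3.745 17.180 44.479
3 2.509 7.712 57.275
4 1.681 3.462 65.849
5 1.126 1.554 71.593
6 0.755 0.698 75.442
final: 75.442 2.478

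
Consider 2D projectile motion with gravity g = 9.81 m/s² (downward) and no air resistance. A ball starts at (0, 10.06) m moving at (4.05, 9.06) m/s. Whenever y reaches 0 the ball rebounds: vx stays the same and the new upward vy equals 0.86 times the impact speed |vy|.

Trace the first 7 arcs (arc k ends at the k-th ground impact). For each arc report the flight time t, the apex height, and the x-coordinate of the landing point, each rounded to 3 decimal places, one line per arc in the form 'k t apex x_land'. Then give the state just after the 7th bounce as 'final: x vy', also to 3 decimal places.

Arc 1: start y=10.060, vy=9.060 → t=2.628, apex=14.244, x_land=10.642, impact vy=-16.717
  bounce: vy ← 0.86·16.717 = 14.377
Arc 2: start y=0.000, vy=14.377 → t=2.931, apex=10.535, x_land=22.513, impact vy=-14.377
  bounce: vy ← 0.86·14.377 = 12.364
Arc 3: start y=0.000, vy=12.364 → t=2.521, apex=7.791, x_land=32.721, impact vy=-12.364
  bounce: vy ← 0.86·12.364 = 10.633
Arc 4: start y=0.000, vy=10.633 → t=2.168, apex=5.763, x_land=41.501, impact vy=-10.633
  bounce: vy ← 0.86·10.633 = 9.144
Arc 5: start y=0.000, vy=9.144 → t=1.864, apex=4.262, x_land=49.051, impact vy=-9.144
  bounce: vy ← 0.86·9.144 = 7.864
Arc 6: start y=0.000, vy=7.864 → t=1.603, apex=3.152, x_land=55.545, impact vy=-7.864
  bounce: vy ← 0.86·7.864 = 6.763
Arc 7: start y=0.000, vy=6.763 → t=1.379, apex=2.331, x_land=61.129, impact vy=-6.763
  bounce: vy ← 0.86·6.763 = 5.816

1 2.628 14.244 10.642
2 2.931 10.535 22.513
3 2.521 7.791 32.721
4 2.168 5.763 41.501
5 1.864 4.262 49.051
6 1.603 3.152 55.545
7 1.379 2.331 61.129
final: 61.129 5.816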